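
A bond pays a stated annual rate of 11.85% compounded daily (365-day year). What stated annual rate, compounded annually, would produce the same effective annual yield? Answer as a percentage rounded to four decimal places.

12.5785%

EAR = (1 + 0.1185/365)^365 − 1 = 0.125785.
Compounded annually, the equivalent nominal rate is the EAR itself: 12.5785%.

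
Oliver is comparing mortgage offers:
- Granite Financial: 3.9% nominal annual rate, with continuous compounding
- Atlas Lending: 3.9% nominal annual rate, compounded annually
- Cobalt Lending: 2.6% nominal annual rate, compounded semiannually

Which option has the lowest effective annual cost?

Cobalt Lending

Granite Financial: e^0.039 − 1 = 3.977%
Atlas Lending: compounded annually, EAR = 3.900%
Cobalt Lending: (1 + 0.026/2)^2 − 1 = 2.617%
The lowest effective annual rate is Cobalt Lending at 2.617%.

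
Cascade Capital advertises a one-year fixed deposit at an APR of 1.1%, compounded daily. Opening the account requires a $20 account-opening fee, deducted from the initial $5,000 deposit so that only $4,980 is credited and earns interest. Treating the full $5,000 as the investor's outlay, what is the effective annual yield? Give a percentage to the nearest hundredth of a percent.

Value after one year: 4,980 × (1 + 0.011/365)^365 = 4,980 × 1.011061 = $5,035.08.
Effective yield on the $5,000 outlay: 5,035.08 / 5,000 − 1 = 0.007016 = 0.70%.

0.70%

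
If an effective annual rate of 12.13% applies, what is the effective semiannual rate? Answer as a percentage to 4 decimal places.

5.8915%

The per-half-year rate i satisfies (1 + i)^2 = 1 + 0.1213.
i = 1.1213^(1/2) − 1 = 0.0589145 = 5.8915%.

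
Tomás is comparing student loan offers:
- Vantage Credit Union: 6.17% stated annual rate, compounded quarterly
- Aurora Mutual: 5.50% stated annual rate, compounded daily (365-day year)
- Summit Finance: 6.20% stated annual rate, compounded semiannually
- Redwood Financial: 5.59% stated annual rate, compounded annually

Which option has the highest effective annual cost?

Vantage Credit Union

Vantage Credit Union: (1 + 0.0617/4)^4 − 1 = 6.314%
Aurora Mutual: (1 + 0.0550/365)^365 − 1 = 5.654%
Summit Finance: (1 + 0.0620/2)^2 − 1 = 6.296%
Redwood Financial: compounded annually, EAR = 5.590%
The highest effective annual rate is Vantage Credit Union at 6.314%.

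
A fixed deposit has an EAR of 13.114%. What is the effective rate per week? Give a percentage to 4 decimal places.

0.2373%

The per-week rate i satisfies (1 + i)^52 = 1 + 0.13114.
i = 1.13114^(1/52) − 1 = 0.0023725 = 0.2373%.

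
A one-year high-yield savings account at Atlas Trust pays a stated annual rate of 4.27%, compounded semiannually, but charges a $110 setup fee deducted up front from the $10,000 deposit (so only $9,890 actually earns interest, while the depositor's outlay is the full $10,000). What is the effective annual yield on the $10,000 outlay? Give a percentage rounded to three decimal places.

3.168%

Value after one year: 9,890 × (1 + 0.0427/2)^2 = 9,890 × 1.043156 = $10,316.81.
Effective yield on the $10,000 outlay: 10,316.81 / 10,000 − 1 = 0.031681 = 3.168%.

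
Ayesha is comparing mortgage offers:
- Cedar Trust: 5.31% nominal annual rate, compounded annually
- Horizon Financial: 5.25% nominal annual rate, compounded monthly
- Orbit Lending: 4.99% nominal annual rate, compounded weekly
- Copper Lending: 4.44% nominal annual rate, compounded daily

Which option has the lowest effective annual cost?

Copper Lending

Cedar Trust: compounded annually, EAR = 5.310%
Horizon Financial: (1 + 0.0525/12)^12 − 1 = 5.378%
Orbit Lending: (1 + 0.0499/52)^52 − 1 = 5.114%
Copper Lending: (1 + 0.0444/365)^365 − 1 = 4.540%
The lowest effective annual rate is Copper Lending at 4.540%.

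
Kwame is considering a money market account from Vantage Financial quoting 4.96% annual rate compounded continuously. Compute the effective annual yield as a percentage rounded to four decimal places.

With continuous compounding, EAR = e^0.0496 − 1.
e^0.0496 = 1.050851, so EAR = 0.050851 = 5.0851%.

5.0851%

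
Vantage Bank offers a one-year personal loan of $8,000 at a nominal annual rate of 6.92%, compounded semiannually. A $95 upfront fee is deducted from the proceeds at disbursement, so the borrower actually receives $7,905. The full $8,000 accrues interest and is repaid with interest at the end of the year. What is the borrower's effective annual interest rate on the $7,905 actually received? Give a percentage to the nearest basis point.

8.33%

Amount owed after one year: 8,000 × (1 + 0.0692/2)^2 = 8,000 × 1.070397 = $8,563.18.
Effective rate on net proceeds: 8,563.18 / 7,905 − 1 = 0.083261 = 8.33%.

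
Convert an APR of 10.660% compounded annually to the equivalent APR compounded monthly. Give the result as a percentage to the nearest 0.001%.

10.172%

Compounded annually, EAR = nominal = 0.106600.
Solve (1 + r/12)^12 = 1.106600: r/12 = 1.106600^(1/12) − 1 = 0.008477, so r = 0.101721 = 10.172%.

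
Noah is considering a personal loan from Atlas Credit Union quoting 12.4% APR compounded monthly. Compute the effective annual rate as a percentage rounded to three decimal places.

13.130%

EAR = (1 + 0.124/12)^12 − 1.
= 1.131296 − 1 = 13.130%.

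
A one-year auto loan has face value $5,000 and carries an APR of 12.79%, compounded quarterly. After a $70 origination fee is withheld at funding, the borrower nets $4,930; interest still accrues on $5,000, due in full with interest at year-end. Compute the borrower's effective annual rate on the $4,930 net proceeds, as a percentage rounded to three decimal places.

15.027%

Amount owed after one year: 5,000 × (1 + 0.1279/4)^4 = 5,000 × 1.134166 = $5,670.83.
Effective rate on net proceeds: 5,670.83 / 4,930 − 1 = 0.150270 = 15.027%.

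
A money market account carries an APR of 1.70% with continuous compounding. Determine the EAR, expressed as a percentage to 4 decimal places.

With continuous compounding, EAR = e^0.0170 − 1.
e^0.0170 = 1.017145, so EAR = 0.017145 = 1.7145%.

1.7145%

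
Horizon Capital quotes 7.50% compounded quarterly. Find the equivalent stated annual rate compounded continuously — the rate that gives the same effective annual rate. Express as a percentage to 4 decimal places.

EAR = (1 + 0.0750/4)^4 − 1 = 0.077136.
Equivalent continuous rate: r = ln(1 + 0.077136) = 0.074306 = 7.4306%.

7.4306%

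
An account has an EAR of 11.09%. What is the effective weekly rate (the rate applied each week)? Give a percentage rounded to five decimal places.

The per-week rate i satisfies (1 + i)^52 = 1 + 0.1109.
i = 1.1109^(1/52) − 1 = 0.0020246 = 0.20246%.

0.20246%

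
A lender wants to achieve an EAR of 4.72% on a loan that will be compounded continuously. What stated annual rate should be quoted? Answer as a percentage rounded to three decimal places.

Continuous: nominal r satisfies e^r − 1 = 0.0472.
r = ln(1 + 0.0472) = ln(1.0472) = 0.046120 = 4.612%.

4.612%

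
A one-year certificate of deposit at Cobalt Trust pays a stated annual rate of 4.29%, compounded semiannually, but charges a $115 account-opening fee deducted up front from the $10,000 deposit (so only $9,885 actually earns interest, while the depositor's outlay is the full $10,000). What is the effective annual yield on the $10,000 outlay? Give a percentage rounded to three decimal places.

3.136%

Value after one year: 9,885 × (1 + 0.0429/2)^2 = 9,885 × 1.043360 = $10,313.61.
Effective yield on the $10,000 outlay: 10,313.61 / 10,000 − 1 = 0.031361 = 3.136%.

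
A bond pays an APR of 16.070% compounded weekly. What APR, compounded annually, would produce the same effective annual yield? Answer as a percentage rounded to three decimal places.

17.404%

EAR = (1 + 0.16070/52)^52 − 1 = 0.174042.
Compounded annually, the equivalent nominal rate is the EAR itself: 17.404%.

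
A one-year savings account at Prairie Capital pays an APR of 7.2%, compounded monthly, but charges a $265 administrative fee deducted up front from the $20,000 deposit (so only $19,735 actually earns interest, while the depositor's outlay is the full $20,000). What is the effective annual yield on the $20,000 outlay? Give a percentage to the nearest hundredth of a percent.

Value after one year: 19,735 × (1 + 0.072/12)^12 = 19,735 × 1.074424 = $21,203.76.
Effective yield on the $20,000 outlay: 21,203.76 / 20,000 − 1 = 0.060188 = 6.02%.

6.02%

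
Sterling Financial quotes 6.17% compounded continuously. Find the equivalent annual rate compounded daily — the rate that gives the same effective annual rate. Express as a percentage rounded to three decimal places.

6.171%

EAR under continuous compounding: e^0.0617 − 1 = 0.063643.
Solve (1 + r/365)^365 = 1.063643: r/365 = 1.063643^(1/365) − 1 = 0.000169, so r = 0.061705 = 6.171%.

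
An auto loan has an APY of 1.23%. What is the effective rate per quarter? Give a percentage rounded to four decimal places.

The per-quarter rate i satisfies (1 + i)^4 = 1 + 0.0123.
i = 1.0123^(1/4) − 1 = 0.0030609 = 0.3061%.

0.3061%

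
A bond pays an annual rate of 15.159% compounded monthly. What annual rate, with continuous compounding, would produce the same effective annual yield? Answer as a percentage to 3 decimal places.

15.064%

EAR = (1 + 0.15159/12)^12 − 1 = 0.162579.
Equivalent continuous rate: r = ln(1 + 0.162579) = 0.150641 = 15.064%.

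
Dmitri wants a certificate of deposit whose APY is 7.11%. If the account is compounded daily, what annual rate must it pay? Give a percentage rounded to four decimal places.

(1 + r/365)^365 − 1 = 0.0711, so 1 + r/365 = 1.0711^(1/365).
r/365 = 0.000188, so r = 0.068693 = 6.8693%.

6.8693%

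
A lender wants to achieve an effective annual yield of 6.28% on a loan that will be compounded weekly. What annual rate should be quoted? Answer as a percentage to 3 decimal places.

(1 + r/52)^52 − 1 = 0.0628, so 1 + r/52 = 1.0628^(1/52).
r/52 = 0.001172, so r = 0.060943 = 6.094%.

6.094%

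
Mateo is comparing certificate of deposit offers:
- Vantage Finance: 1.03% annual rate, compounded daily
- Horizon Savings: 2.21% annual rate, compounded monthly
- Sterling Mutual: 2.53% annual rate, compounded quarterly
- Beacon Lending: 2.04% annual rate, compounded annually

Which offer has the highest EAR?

Sterling Mutual

Vantage Finance: (1 + 0.0103/365)^365 − 1 = 1.035%
Horizon Savings: (1 + 0.0221/12)^12 − 1 = 2.233%
Sterling Mutual: (1 + 0.0253/4)^4 − 1 = 2.554%
Beacon Lending: compounded annually, EAR = 2.040%
The highest effective annual rate is Sterling Mutual at 2.554%.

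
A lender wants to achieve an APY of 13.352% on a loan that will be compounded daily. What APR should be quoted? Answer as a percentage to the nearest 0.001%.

12.535%

(1 + r/365)^365 − 1 = 0.13352, so 1 + r/365 = 1.13352^(1/365).
r/365 = 0.000343, so r = 0.125349 = 12.535%.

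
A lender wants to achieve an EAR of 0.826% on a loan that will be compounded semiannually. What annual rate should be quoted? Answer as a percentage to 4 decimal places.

0.8243%

(1 + r/2)^2 − 1 = 0.00826, so 1 + r/2 = 1.00826^(1/2).
r/2 = 0.004122, so r = 0.008243 = 0.8243%.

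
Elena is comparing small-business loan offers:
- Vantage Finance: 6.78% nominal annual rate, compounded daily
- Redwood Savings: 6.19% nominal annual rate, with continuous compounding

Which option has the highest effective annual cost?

Vantage Finance

Vantage Finance: (1 + 0.0678/365)^365 − 1 = 7.014%
Redwood Savings: e^0.0619 − 1 = 6.386%
The highest effective annual rate is Vantage Finance at 7.014%.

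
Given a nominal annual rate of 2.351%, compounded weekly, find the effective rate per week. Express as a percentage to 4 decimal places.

0.0452%

With a nominal annual rate compounded weekly, the periodic rate is the nominal rate divided by 52.
i = 0.02351 / 52 = 0.0004521 = 0.0452%.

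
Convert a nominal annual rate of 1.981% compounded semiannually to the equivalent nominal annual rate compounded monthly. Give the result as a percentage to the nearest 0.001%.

EAR = (1 + 0.01981/2)^2 − 1 = 0.019908.
Solve (1 + r/12)^12 = 1.019908: r/12 = 1.019908^(1/12) − 1 = 0.001644, so r = 0.019729 = 1.973%.

1.973%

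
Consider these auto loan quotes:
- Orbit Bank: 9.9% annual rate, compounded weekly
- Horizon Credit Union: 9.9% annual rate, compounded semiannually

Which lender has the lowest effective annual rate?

Horizon Credit Union

Orbit Bank: (1 + 0.099/52)^52 − 1 = 10.396%
Horizon Credit Union: (1 + 0.099/2)^2 − 1 = 10.145%
The lowest effective annual rate is Horizon Credit Union at 10.145%.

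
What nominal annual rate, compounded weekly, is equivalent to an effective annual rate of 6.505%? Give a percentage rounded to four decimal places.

(1 + r/52)^52 − 1 = 0.06505, so 1 + r/52 = 1.06505^(1/52).
r/52 = 0.001213, so r = 0.063060 = 6.3060%.

6.3060%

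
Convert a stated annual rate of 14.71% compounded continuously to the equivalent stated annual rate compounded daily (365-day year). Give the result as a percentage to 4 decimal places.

14.7130%

EAR under continuous compounding: e^0.1471 − 1 = 0.158470.
Solve (1 + r/365)^365 = 1.158470: r/365 = 1.158470^(1/365) − 1 = 0.000403, so r = 0.147130 = 14.7130%.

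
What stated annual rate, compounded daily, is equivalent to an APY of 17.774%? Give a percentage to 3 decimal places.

16.363%

(1 + r/365)^365 − 1 = 0.17774, so 1 + r/365 = 1.17774^(1/365).
r/365 = 0.000448, so r = 0.163634 = 16.363%.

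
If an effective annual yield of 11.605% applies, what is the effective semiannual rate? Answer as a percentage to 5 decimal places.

The per-half-year rate i satisfies (1 + i)^2 = 1 + 0.11605.
i = 1.11605^(1/2) − 1 = 0.0564327 = 5.64327%.

5.64327%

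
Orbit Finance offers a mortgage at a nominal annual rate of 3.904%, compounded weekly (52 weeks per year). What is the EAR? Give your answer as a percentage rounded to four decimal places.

3.9797%

EAR = (1 + 0.03904/52)^52 − 1.
= 1.039797 − 1 = 3.9797%.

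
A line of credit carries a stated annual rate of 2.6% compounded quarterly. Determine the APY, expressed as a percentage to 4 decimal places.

2.6255%

EAR = (1 + 0.026/4)^4 − 1.
= 1.026255 − 1 = 2.6255%.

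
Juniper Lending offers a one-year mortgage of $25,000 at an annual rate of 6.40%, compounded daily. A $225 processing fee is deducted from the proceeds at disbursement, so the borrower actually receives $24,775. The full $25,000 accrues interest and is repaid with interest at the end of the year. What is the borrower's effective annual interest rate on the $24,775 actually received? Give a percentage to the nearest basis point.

Amount owed after one year: 25,000 × (1 + 0.0640/365)^365 = 25,000 × 1.066086 = $26,652.16.
Effective rate on net proceeds: 26,652.16 / 24,775 − 1 = 0.075768 = 7.58%.

7.58%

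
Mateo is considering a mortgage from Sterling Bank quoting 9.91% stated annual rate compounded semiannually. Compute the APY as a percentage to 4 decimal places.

10.1555%

EAR = (1 + 0.0991/2)^2 − 1.
= (1 + 0.049550)^2 − 1 = 1.101555 − 1 = 10.1555%.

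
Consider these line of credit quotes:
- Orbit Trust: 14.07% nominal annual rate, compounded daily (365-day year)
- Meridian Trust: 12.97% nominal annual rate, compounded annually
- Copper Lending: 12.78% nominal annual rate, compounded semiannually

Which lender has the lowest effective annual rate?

Orbit Trust: (1 + 0.1407/365)^365 − 1 = 15.105%
Meridian Trust: compounded annually, EAR = 12.970%
Copper Lending: (1 + 0.1278/2)^2 − 1 = 13.188%
The lowest effective annual rate is Meridian Trust at 12.970%.

Meridian Trust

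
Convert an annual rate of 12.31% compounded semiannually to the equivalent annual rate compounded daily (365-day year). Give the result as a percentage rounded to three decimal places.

EAR = (1 + 0.1231/2)^2 − 1 = 0.126888.
Solve (1 + r/365)^365 = 1.126888: r/365 = 1.126888^(1/365) − 1 = 0.000327, so r = 0.119480 = 11.948%.

11.948%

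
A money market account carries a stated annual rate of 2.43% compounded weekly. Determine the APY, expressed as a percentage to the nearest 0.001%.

EAR = (1 + 0.0243/52)^52 − 1.
= (1 + 0.000467)^52 − 1 = 1.024592 − 1 = 2.459%.

2.459%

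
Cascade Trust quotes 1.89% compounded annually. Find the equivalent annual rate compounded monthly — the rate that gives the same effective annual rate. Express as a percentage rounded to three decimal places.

1.874%

Compounded annually, EAR = nominal = 0.018900.
Solve (1 + r/12)^12 = 1.018900: r/12 = 1.018900^(1/12) − 1 = 0.001562, so r = 0.018738 = 1.874%.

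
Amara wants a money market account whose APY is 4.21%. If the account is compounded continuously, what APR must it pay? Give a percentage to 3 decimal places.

Continuous: nominal r satisfies e^r − 1 = 0.0421.
r = ln(1 + 0.0421) = ln(1.0421) = 0.041238 = 4.124%.

4.124%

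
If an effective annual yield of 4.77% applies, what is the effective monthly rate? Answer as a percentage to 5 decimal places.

0.38907%

The per-month rate i satisfies (1 + i)^12 = 1 + 0.0477.
i = 1.0477^(1/12) − 1 = 0.0038907 = 0.38907%.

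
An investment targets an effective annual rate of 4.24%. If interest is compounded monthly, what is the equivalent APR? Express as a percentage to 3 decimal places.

(1 + r/12)^12 − 1 = 0.0424, so 1 + r/12 = 1.0424^(1/12).
r/12 = 0.003466, so r = 0.041598 = 4.160%.

4.160%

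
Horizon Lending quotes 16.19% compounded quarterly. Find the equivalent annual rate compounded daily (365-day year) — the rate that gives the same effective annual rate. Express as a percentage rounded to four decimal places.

EAR = (1 + 0.1619/4)^4 − 1 = 0.171997.
Solve (1 + r/365)^365 = 1.171997: r/365 = 1.171997^(1/365) − 1 = 0.000435, so r = 0.158744 = 15.8744%.

15.8744%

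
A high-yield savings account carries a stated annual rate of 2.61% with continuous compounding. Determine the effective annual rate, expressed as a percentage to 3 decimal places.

2.644%

With continuous compounding, EAR = e^0.0261 − 1.
e^0.0261 = 1.026444, so EAR = 0.026444 = 2.644%.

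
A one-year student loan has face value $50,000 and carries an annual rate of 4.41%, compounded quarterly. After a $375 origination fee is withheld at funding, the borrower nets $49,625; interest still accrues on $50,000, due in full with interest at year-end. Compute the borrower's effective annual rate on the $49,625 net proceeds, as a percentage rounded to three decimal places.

Amount owed after one year: 50,000 × (1 + 0.0441/4)^4 = 50,000 × 1.044835 = $52,241.73.
Effective rate on net proceeds: 52,241.73 / 49,625 − 1 = 0.052730 = 5.273%.

5.273%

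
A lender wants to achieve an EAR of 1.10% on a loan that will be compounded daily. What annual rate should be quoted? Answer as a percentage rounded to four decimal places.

(1 + r/365)^365 − 1 = 0.0110, so 1 + r/365 = 1.0110^(1/365).
r/365 = 0.000030, so r = 0.010940 = 1.0940%.

1.0940%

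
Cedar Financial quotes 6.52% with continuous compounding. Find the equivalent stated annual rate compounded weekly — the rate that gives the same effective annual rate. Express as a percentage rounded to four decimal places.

EAR under continuous compounding: e^0.0652 − 1 = 0.067372.
Solve (1 + r/52)^52 = 1.067372: r/52 = 1.067372^(1/52) − 1 = 0.001255, so r = 0.065241 = 6.5241%.

6.5241%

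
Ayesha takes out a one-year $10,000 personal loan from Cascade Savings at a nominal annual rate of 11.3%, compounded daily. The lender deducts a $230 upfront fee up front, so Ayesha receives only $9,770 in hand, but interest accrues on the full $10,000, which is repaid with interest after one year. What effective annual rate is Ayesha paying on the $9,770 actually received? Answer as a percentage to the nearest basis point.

Amount owed after one year: 10,000 × (1 + 0.113/365)^365 = 10,000 × 1.119612 = $11,196.12.
Effective rate on net proceeds: 11,196.12 / 9,770 − 1 = 0.145970 = 14.60%.

14.60%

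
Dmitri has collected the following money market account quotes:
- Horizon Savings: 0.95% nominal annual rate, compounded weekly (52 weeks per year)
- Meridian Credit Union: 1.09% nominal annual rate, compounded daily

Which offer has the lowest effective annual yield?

Horizon Savings

Horizon Savings: (1 + 0.0095/52)^52 − 1 = 0.954%
Meridian Credit Union: (1 + 0.0109/365)^365 − 1 = 1.096%
The lowest effective annual rate is Horizon Savings at 0.954%.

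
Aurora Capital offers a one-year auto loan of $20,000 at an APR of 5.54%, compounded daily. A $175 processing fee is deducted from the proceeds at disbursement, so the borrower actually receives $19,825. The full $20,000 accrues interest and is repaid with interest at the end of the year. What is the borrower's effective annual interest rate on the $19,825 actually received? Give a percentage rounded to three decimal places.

Amount owed after one year: 20,000 × (1 + 0.0554/365)^365 = 20,000 × 1.056959 = $21,139.18.
Effective rate on net proceeds: 21,139.18 / 19,825 − 1 = 0.066289 = 6.629%.

6.629%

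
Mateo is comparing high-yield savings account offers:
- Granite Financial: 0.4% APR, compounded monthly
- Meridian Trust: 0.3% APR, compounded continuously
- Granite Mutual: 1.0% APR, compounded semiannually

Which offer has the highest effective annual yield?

Granite Mutual

Granite Financial: (1 + 0.004/12)^12 − 1 = 0.401%
Meridian Trust: e^0.003 − 1 = 0.300%
Granite Mutual: (1 + 0.010/2)^2 − 1 = 1.002%
The highest effective annual rate is Granite Mutual at 1.002%.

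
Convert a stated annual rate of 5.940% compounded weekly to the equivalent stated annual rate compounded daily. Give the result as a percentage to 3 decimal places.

5.937%

EAR = (1 + 0.05940/52)^52 − 1 = 0.061164.
Solve (1 + r/365)^365 = 1.061164: r/365 = 1.061164^(1/365) − 1 = 0.000163, so r = 0.059371 = 5.937%.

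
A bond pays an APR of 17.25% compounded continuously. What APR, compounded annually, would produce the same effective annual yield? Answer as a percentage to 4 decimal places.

EAR under continuous compounding: e^0.1725 − 1 = 0.188272.
Compounded annually, the equivalent nominal rate is the EAR itself: 18.8272%.

18.8272%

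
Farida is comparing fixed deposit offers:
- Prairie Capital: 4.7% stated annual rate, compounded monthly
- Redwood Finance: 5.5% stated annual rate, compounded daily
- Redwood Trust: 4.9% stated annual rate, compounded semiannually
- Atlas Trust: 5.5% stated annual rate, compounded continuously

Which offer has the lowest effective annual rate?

Prairie Capital

Prairie Capital: (1 + 0.047/12)^12 − 1 = 4.803%
Redwood Finance: (1 + 0.055/365)^365 − 1 = 5.654%
Redwood Trust: (1 + 0.049/2)^2 − 1 = 4.960%
Atlas Trust: e^0.055 − 1 = 5.654%
The lowest effective annual rate is Prairie Capital at 4.803%.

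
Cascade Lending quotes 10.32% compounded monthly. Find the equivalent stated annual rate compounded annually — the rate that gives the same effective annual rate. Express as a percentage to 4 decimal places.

10.8224%

EAR = (1 + 0.1032/12)^12 − 1 = 0.108224.
Compounded annually, the equivalent nominal rate is the EAR itself: 10.8224%.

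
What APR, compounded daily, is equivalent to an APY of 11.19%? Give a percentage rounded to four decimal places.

(1 + r/365)^365 − 1 = 0.1119, so 1 + r/365 = 1.1119^(1/365).
r/365 = 0.000291, so r = 0.106086 = 10.6086%.

10.6086%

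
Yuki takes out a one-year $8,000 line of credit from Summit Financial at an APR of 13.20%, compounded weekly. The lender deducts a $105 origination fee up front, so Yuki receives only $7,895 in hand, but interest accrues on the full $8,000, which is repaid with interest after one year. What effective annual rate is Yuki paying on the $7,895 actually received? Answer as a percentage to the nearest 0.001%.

Amount owed after one year: 8,000 × (1 + 0.1320/52)^52 = 8,000 × 1.140917 = $9,127.34.
Effective rate on net proceeds: 9,127.34 / 7,895 − 1 = 0.156091 = 15.609%.

15.609%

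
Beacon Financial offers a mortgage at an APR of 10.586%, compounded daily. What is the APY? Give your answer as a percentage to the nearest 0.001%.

EAR = (1 + 0.10586/365)^365 − 1.
= 1.111649 − 1 = 11.165%.

11.165%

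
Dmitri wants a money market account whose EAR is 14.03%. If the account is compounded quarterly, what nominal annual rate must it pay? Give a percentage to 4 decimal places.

13.3470%

(1 + r/4)^4 − 1 = 0.1403, so 1 + r/4 = 1.1403^(1/4).
r/4 = 0.033367, so r = 0.133470 = 13.3470%.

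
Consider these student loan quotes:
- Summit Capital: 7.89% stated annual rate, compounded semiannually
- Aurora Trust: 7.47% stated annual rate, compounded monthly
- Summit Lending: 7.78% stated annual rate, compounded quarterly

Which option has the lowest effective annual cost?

Aurora Trust

Summit Capital: (1 + 0.0789/2)^2 − 1 = 8.046%
Aurora Trust: (1 + 0.0747/12)^12 − 1 = 7.731%
Summit Lending: (1 + 0.0778/4)^4 − 1 = 8.010%
The lowest effective annual rate is Aurora Trust at 7.731%.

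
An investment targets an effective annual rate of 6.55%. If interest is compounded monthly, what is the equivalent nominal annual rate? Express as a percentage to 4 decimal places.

(1 + r/12)^12 − 1 = 0.0655, so 1 + r/12 = 1.0655^(1/12).
r/12 = 0.005301, so r = 0.063612 = 6.3612%.

6.3612%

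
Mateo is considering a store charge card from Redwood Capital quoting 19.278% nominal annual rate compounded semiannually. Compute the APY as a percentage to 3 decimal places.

20.207%

EAR = (1 + 0.19278/2)^2 − 1.
= (1 + 0.096390)^2 − 1 = 1.202071 − 1 = 20.207%.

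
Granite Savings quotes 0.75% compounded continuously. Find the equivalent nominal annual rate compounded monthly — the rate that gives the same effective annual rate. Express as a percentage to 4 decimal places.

0.7502%

EAR under continuous compounding: e^0.0075 − 1 = 0.007528.
Solve (1 + r/12)^12 = 1.007528: r/12 = 1.007528^(1/12) − 1 = 0.000625, so r = 0.007502 = 0.7502%.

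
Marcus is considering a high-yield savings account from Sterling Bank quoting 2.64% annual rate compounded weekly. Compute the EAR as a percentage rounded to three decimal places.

EAR = (1 + 0.0264/52)^52 − 1.
= (1 + 0.000508)^52 − 1 = 1.026745 − 1 = 2.674%.

2.674%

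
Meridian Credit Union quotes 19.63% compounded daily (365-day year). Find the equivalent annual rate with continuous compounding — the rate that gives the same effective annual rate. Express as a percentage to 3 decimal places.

EAR = (1 + 0.1963/365)^365 − 1 = 0.216828.
Equivalent continuous rate: r = ln(1 + 0.216828) = 0.196247 = 19.625%.

19.625%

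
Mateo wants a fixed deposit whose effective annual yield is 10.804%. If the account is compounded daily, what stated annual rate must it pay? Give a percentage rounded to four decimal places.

(1 + r/365)^365 − 1 = 0.10804, so 1 + r/365 = 1.10804^(1/365).
r/365 = 0.000281, so r = 0.102607 = 10.2607%.

10.2607%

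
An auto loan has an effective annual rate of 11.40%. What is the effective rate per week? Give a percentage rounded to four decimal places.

0.2078%

The per-week rate i satisfies (1 + i)^52 = 1 + 0.1140.
i = 1.1140^(1/52) − 1 = 0.0020783 = 0.2078%.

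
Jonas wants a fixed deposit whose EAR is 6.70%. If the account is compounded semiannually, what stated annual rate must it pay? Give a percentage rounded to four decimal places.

(1 + r/2)^2 − 1 = 0.0670, so 1 + r/2 = 1.0670^(1/2).
r/2 = 0.032957, so r = 0.065914 = 6.5914%.

6.5914%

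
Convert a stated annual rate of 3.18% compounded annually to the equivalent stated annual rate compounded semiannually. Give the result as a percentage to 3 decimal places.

3.155%

Compounded annually, EAR = nominal = 0.031800.
Solve (1 + r/2)^2 = 1.031800: r/2 = 1.031800^(1/2) − 1 = 0.015776, so r = 0.031551 = 3.155%.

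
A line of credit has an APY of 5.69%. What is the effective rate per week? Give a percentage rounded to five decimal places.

0.10648%

The per-week rate i satisfies (1 + i)^52 = 1 + 0.0569.
i = 1.0569^(1/52) − 1 = 0.0010648 = 0.10648%.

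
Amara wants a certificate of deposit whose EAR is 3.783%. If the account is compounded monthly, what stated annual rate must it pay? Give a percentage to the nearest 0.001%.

(1 + r/12)^12 − 1 = 0.03783, so 1 + r/12 = 1.03783^(1/12).
r/12 = 0.003099, so r = 0.037190 = 3.719%.

3.719%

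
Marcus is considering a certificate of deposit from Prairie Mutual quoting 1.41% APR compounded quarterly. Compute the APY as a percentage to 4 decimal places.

EAR = (1 + 0.0141/4)^4 − 1.
= (1 + 0.003525)^4 − 1 = 1.014175 − 1 = 1.4175%.

1.4175%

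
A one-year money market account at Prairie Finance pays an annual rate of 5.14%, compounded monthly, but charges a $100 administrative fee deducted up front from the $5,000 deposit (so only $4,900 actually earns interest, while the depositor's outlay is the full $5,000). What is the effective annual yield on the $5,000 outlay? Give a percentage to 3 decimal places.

3.158%

Value after one year: 4,900 × (1 + 0.0514/12)^12 = 4,900 × 1.052628 = $5,157.88.
Effective yield on the $5,000 outlay: 5,157.88 / 5,000 − 1 = 0.031576 = 3.158%.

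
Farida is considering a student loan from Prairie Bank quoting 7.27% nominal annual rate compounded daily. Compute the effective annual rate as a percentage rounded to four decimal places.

EAR = (1 + 0.0727/365)^365 − 1.
= (1 + 0.000199)^365 − 1 = 1.075400 − 1 = 7.5400%.

7.5400%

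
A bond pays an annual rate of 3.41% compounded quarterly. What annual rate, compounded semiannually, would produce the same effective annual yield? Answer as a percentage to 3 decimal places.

EAR = (1 + 0.0341/4)^4 − 1 = 0.034539.
Solve (1 + r/2)^2 = 1.034539: r/2 = 1.034539^(1/2) − 1 = 0.017123, so r = 0.034245 = 3.425%.

3.425%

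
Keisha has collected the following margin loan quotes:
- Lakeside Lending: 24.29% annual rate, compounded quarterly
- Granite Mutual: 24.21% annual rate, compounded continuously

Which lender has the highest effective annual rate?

Lakeside Lending: (1 + 0.2429/4)^4 − 1 = 26.593%
Granite Mutual: e^0.2421 − 1 = 27.392%
The highest effective annual rate is Granite Mutual at 27.392%.

Granite Mutual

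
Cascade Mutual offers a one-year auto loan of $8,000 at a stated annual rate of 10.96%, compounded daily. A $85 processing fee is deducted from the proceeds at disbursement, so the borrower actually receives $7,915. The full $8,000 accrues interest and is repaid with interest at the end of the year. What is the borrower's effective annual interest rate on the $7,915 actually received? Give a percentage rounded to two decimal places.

12.78%

Amount owed after one year: 8,000 × (1 + 0.1096/365)^365 = 8,000 × 1.115813 = $8,926.51.
Effective rate on net proceeds: 8,926.51 / 7,915 − 1 = 0.127796 = 12.78%.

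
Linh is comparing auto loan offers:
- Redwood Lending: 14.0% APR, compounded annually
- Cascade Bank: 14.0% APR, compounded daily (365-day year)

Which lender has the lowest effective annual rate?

Redwood Lending

Redwood Lending: compounded annually, EAR = 14.000%
Cascade Bank: (1 + 0.140/365)^365 − 1 = 15.024%
The lowest effective annual rate is Redwood Lending at 14.000%.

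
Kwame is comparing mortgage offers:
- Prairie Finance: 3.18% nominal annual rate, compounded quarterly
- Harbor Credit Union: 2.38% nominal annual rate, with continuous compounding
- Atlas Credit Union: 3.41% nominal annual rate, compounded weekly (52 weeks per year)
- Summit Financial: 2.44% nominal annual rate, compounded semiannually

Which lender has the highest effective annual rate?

Atlas Credit Union

Prairie Finance: (1 + 0.0318/4)^4 − 1 = 3.218%
Harbor Credit Union: e^0.0238 − 1 = 2.409%
Atlas Credit Union: (1 + 0.0341/52)^52 − 1 = 3.468%
Summit Financial: (1 + 0.0244/2)^2 − 1 = 2.455%
The highest effective annual rate is Atlas Credit Union at 3.468%.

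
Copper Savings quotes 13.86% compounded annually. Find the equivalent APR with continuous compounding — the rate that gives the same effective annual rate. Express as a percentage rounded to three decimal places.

Compounded annually, EAR = nominal = 0.138600.
Equivalent continuous rate: r = ln(1 + 0.138600) = 0.129799 = 12.980%.

12.980%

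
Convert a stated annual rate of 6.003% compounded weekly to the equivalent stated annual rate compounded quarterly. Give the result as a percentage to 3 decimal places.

EAR = (1 + 0.06003/52)^52 − 1 = 0.061832.
Solve (1 + r/4)^4 = 1.061832: r/4 = 1.061832^(1/4) − 1 = 0.015112, so r = 0.060448 = 6.045%.

6.045%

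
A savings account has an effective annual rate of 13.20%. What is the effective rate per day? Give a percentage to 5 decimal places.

0.03397%

The per-day rate i satisfies (1 + i)^365 = 1 + 0.1320.
i = 1.1320^(1/365) − 1 = 0.0003397 = 0.03397%.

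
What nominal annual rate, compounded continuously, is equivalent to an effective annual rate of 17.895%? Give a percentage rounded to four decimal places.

Continuous: nominal r satisfies e^r − 1 = 0.17895.
r = ln(1 + 0.17895) = ln(1.17895) = 0.164624 = 16.4624%.

16.4624%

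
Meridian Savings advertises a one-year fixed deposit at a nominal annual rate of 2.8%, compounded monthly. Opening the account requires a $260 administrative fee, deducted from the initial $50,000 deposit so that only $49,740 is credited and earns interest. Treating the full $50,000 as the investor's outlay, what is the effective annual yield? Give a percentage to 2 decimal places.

2.30%

Value after one year: 49,740 × (1 + 0.028/12)^12 = 49,740 × 1.028362 = $51,150.73.
Effective yield on the $50,000 outlay: 51,150.73 / 50,000 − 1 = 0.023015 = 2.30%.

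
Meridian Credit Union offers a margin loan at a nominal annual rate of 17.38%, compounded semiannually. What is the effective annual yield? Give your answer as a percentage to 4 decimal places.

EAR = (1 + 0.1738/2)^2 − 1.
= (1 + 0.086900)^2 − 1 = 1.181352 − 1 = 18.1352%.

18.1352%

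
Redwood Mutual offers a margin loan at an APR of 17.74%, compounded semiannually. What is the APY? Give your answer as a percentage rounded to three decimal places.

EAR = (1 + 0.1774/2)^2 − 1.
= (1 + 0.088700)^2 − 1 = 1.185268 − 1 = 18.527%.

18.527%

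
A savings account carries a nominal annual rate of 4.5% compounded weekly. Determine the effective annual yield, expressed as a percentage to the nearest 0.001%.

4.601%

EAR = (1 + 0.045/52)^52 − 1.
= (1 + 0.000865)^52 − 1 = 1.046008 − 1 = 4.601%.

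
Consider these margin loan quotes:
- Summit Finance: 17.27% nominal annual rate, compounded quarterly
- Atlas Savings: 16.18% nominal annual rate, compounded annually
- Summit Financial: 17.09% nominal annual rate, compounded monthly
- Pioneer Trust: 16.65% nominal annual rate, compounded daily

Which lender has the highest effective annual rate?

Summit Finance: (1 + 0.1727/4)^4 − 1 = 18.421%
Atlas Savings: compounded annually, EAR = 16.180%
Summit Financial: (1 + 0.1709/12)^12 − 1 = 18.494%
Pioneer Trust: (1 + 0.1665/365)^365 − 1 = 18.112%
The highest effective annual rate is Summit Financial at 18.494%.

Summit Financial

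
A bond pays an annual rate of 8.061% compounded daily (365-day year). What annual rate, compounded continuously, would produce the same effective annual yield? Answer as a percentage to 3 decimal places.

EAR = (1 + 0.08061/365)^365 − 1 = 0.083938.
Equivalent continuous rate: r = ln(1 + 0.083938) = 0.080601 = 8.060%.

8.060%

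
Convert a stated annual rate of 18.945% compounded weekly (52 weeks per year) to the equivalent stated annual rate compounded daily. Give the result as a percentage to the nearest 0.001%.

EAR = (1 + 0.18945/52)^52 − 1 = 0.208169.
Solve (1 + r/365)^365 = 1.208169: r/365 = 1.208169^(1/365) − 1 = 0.000518, so r = 0.189155 = 18.915%.

18.915%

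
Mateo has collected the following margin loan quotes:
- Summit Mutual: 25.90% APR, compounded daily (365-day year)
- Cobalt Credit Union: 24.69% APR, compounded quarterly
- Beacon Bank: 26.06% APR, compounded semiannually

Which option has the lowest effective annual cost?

Summit Mutual: (1 + 0.2590/365)^365 − 1 = 29.551%
Cobalt Credit Union: (1 + 0.2469/4)^4 − 1 = 27.072%
Beacon Bank: (1 + 0.2606/2)^2 − 1 = 27.758%
The lowest effective annual rate is Cobalt Credit Union at 27.072%.

Cobalt Credit Union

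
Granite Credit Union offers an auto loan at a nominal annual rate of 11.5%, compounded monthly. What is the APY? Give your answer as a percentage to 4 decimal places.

EAR = (1 + 0.115/12)^12 − 1.
= 1.121259 − 1 = 12.1259%.

12.1259%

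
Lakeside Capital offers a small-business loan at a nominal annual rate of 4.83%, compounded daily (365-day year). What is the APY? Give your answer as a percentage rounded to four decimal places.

4.9482%

EAR = (1 + 0.0483/365)^365 − 1.
= 1.049482 − 1 = 4.9482%.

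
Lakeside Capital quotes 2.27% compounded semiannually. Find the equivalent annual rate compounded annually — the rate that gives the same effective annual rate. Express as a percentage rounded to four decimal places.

EAR = (1 + 0.0227/2)^2 − 1 = 0.022829.
Compounded annually, the equivalent nominal rate is the EAR itself: 2.2829%.

2.2829%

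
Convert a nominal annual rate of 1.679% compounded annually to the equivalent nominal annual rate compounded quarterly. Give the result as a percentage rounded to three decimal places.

Compounded annually, EAR = nominal = 0.016790.
Solve (1 + r/4)^4 = 1.016790: r/4 = 1.016790^(1/4) − 1 = 0.004171, so r = 0.016685 = 1.669%.

1.669%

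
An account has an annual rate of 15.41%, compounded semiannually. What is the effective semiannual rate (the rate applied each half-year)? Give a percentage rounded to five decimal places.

7.70500%

With a nominal annual rate compounded semiannually, the periodic rate is the nominal rate divided by 2.
i = 0.1541 / 2 = 0.0770500 = 7.70500%.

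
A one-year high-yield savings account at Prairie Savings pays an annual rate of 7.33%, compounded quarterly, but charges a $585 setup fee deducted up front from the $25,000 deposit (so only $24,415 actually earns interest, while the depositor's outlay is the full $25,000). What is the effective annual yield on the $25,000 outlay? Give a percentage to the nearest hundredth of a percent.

Value after one year: 24,415 × (1 + 0.0733/4)^4 = 24,415 × 1.075340 = $26,254.42.
Effective yield on the $25,000 outlay: 26,254.42 / 25,000 − 1 = 0.050177 = 5.02%.

5.02%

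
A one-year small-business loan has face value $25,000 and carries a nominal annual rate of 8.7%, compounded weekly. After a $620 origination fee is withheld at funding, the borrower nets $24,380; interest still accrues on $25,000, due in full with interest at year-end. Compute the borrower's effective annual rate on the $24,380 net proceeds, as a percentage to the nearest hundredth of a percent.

Amount owed after one year: 25,000 × (1 + 0.087/52)^52 = 25,000 × 1.090817 = $27,270.43.
Effective rate on net proceeds: 27,270.43 / 24,380 − 1 = 0.118558 = 11.86%.

11.86%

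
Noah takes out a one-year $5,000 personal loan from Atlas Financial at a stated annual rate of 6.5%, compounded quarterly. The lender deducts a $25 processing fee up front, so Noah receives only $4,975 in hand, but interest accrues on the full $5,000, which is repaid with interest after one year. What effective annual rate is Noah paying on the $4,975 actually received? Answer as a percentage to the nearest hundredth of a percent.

7.20%

Amount owed after one year: 5,000 × (1 + 0.065/4)^4 = 5,000 × 1.066602 = $5,333.01.
Effective rate on net proceeds: 5,333.01 / 4,975 − 1 = 0.071961 = 7.20%.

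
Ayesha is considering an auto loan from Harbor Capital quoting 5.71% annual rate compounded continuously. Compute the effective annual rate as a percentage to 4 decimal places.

With continuous compounding, EAR = e^0.0571 − 1.
e^0.0571 = 1.058762, so EAR = 0.058762 = 5.8762%.

5.8762%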